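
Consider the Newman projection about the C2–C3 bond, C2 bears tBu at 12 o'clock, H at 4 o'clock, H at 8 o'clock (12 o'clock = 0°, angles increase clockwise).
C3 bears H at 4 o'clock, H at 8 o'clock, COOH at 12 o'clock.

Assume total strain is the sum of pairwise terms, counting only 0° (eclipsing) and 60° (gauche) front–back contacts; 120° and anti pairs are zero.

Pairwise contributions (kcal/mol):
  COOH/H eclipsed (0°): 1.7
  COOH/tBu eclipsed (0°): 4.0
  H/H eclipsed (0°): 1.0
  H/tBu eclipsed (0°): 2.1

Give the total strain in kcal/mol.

This conformer (eclipsed): tBu–COOH eclipsed, H–H eclipsed, H–H eclipsed; 4.0 + 1.0 + 1.0 = 6.0 kcal/mol.

6.0 kcal/mol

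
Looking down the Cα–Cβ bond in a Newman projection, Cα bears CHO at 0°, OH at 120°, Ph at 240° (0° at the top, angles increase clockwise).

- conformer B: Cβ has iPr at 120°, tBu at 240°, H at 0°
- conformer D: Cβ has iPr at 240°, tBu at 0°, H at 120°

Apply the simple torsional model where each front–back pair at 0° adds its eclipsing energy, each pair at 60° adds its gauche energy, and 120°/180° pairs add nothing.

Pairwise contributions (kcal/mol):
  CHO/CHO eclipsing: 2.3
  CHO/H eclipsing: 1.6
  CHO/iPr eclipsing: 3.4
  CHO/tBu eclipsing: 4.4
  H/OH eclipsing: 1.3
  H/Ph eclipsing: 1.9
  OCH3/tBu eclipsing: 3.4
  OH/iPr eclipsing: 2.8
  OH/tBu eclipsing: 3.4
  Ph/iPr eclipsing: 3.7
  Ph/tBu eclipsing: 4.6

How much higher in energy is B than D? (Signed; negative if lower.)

B (eclipsed): CHO–H eclipsed, OH–iPr eclipsed, Ph–tBu eclipsed; 1.6 + 2.8 + 4.6 = 9.0 kcal/mol.
D (eclipsed): CHO–tBu eclipsed, OH–H eclipsed, Ph–iPr eclipsed; 4.4 + 1.3 + 3.7 = 9.4 kcal/mol.
E(B) − E(D) = 9.0 − 9.4 = -0.4 kcal/mol.

-0.4 kcal/mol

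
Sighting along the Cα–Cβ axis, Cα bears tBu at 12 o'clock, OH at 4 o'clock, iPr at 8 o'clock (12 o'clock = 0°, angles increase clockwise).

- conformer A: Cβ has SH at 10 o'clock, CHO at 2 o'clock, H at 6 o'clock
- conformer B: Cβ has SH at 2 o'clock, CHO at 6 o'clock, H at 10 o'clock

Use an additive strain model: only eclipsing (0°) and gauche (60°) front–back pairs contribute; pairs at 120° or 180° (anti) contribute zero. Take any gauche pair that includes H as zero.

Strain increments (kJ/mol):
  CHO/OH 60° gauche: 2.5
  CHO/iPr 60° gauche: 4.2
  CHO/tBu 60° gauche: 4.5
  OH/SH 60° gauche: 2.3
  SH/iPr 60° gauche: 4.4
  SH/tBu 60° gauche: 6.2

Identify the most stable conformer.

B

A (staggered): tBu(0°)/SH(300°) gauche 6.2; tBu(0°)/CHO(60°) gauche 4.5; OH(120°)/CHO(60°) gauche 2.5; iPr(240°)/SH(300°) gauche 4.4 → 17.6 kJ/mol.
B (staggered): tBu(0°)/SH(60°) gauche 6.2; OH(120°)/SH(60°) gauche 2.3; OH(120°)/CHO(180°) gauche 2.5; iPr(240°)/CHO(180°) gauche 4.2 → 15.2 kJ/mol.
B has the lowest total (15.2 kJ/mol).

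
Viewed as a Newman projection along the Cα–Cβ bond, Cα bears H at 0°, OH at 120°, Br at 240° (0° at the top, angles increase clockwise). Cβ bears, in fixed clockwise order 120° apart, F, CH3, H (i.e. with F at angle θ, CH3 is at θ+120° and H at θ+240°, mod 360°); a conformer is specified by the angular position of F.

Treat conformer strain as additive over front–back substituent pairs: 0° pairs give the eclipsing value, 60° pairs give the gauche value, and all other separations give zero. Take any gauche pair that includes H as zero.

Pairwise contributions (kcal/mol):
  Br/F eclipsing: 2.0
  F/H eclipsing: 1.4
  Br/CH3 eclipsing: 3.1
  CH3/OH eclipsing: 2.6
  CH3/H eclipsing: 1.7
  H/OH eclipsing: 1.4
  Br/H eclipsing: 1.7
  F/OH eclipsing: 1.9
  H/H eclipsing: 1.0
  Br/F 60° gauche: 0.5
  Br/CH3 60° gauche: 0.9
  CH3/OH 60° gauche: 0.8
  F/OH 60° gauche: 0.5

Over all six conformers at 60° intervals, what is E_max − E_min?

F at 0° (eclipsed): H–F eclipsed, OH–CH3 eclipsed, Br–H eclipsed; 1.4 + 2.6 + 1.7 = 5.7 kcal/mol.
F at 60° (staggered): OH–F gauche, OH–CH3 gauche, Br–CH3 gauche; 0.5 + 0.8 + 0.9 = 2.2 kcal/mol.
F at 120° (eclipsed): H–H eclipsed, OH–F eclipsed, Br–CH3 eclipsed; 1.0 + 1.9 + 3.1 = 6.0 kcal/mol.
F at 180° (staggered): OH–F gauche, Br–F gauche, Br–CH3 gauche; 0.5 + 0.5 + 0.9 = 1.9 kcal/mol.
F at 240° (eclipsed): H–CH3 eclipsed, OH–H eclipsed, Br–F eclipsed; 1.7 + 1.4 + 2.0 = 5.1 kcal/mol.
F at 300° (staggered): OH–CH3 gauche, Br–F gauche; 0.8 + 0.5 = 1.3 kcal/mol.
Max at 120° (6.0 kcal/mol), min at 300° (1.3 kcal/mol); barrier = 4.7 kcal/mol.

4.7 kcal/mol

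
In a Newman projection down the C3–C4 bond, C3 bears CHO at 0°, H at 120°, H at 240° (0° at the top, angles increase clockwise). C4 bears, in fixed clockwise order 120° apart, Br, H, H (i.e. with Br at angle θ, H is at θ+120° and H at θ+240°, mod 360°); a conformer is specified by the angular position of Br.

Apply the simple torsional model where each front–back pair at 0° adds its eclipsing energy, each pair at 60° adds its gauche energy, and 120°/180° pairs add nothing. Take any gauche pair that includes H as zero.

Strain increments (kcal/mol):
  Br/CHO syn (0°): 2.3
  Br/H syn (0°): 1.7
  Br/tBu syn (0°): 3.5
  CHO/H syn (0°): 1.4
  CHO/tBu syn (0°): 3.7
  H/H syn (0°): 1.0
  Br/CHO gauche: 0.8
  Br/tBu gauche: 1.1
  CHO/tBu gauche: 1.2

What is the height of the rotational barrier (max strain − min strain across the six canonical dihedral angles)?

4.3 kcal/mol

Br at 0° (eclipsed): CHO(0°)/Br(0°) eclipsed 2.3; H(120°)/H(120°) eclipsed 1.0; H(240°)/H(240°) eclipsed 1.0 → 4.3 kcal/mol.
Br at 60° (staggered): CHO(0°)/Br(60°) gauche 0.8 → 0.8 kcal/mol.
Br at 120° (eclipsed): CHO(0°)/H(0°) eclipsed 1.4; H(120°)/Br(120°) eclipsed 1.7; H(240°)/H(240°) eclipsed 1.0 → 4.1 kcal/mol.
Br at 180° (staggered): no non-H gauche contacts → 0.0 kcal/mol.
Br at 240° (eclipsed): CHO(0°)/H(0°) eclipsed 1.4; H(120°)/H(120°) eclipsed 1.0; H(240°)/Br(240°) eclipsed 1.7 → 4.1 kcal/mol.
Br at 300° (staggered): CHO(0°)/Br(300°) gauche 0.8 → 0.8 kcal/mol.
Max at 0° (4.3 kcal/mol), min at 180° (0.0 kcal/mol); barrier = 4.3 kcal/mol.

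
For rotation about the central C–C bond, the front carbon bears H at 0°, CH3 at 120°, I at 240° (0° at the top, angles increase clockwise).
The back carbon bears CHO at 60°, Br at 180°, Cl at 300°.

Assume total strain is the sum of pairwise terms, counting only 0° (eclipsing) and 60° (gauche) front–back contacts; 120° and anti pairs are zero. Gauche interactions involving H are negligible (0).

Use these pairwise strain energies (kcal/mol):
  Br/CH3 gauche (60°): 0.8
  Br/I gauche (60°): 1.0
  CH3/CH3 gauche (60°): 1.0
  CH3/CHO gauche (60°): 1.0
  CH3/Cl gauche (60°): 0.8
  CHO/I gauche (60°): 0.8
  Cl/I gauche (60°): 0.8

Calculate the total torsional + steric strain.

3.6 kcal/mol

This conformer (staggered): CH3–CHO gauche, CH3–Br gauche, I–Br gauche, I–Cl gauche; 1.0 + 0.8 + 1.0 + 0.8 = 3.6 kcal/mol.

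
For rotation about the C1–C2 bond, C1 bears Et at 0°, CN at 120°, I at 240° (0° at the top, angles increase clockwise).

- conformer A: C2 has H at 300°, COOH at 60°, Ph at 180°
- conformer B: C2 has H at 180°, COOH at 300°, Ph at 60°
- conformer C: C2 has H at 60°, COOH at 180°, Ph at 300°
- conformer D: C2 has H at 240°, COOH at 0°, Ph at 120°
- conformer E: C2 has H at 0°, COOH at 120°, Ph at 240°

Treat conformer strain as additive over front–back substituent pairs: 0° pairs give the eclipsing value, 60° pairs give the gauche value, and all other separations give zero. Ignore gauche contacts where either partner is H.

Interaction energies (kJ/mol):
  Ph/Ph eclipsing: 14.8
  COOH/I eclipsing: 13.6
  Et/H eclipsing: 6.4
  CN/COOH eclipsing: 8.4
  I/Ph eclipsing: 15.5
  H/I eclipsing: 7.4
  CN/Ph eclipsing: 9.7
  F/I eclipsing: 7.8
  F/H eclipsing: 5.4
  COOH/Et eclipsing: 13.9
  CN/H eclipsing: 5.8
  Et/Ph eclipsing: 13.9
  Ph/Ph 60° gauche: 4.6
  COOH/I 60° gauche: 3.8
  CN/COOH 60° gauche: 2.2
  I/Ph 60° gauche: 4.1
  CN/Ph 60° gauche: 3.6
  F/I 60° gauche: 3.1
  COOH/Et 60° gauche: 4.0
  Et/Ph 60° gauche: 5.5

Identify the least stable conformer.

D

A is staggered. Et at 0° is gauche with COOH at 60° (4.0); CN at 120° is gauche with COOH at 60° (2.2); CN at 120° is gauche with Ph at 180° (3.6); I at 240° is gauche with Ph at 180° (4.1). Total 13.9 kJ/mol.
B is staggered. Et at 0° is gauche with COOH at 300° (4.0); Et at 0° is gauche with Ph at 60° (5.5); CN at 120° is gauche with Ph at 60° (3.6); I at 240° is gauche with COOH at 300° (3.8). Total 16.9 kJ/mol.
C is staggered. Et at 0° is gauche with Ph at 300° (5.5); CN at 120° is gauche with COOH at 180° (2.2); I at 240° is gauche with COOH at 180° (3.8); I at 240° is gauche with Ph at 300° (4.1). Total 15.6 kJ/mol.
D is eclipsed. Et at 0° is eclipsed with COOH at 0° (13.9); CN at 120° is eclipsed with Ph at 120° (9.7); I at 240° is eclipsed with H at 240° (7.4). Total 31.0 kJ/mol.
E is eclipsed. Et at 0° is eclipsed with H at 0° (6.4); CN at 120° is eclipsed with COOH at 120° (8.4); I at 240° is eclipsed with Ph at 240° (15.5). Total 30.3 kJ/mol.
D has the highest total (31.0 kJ/mol).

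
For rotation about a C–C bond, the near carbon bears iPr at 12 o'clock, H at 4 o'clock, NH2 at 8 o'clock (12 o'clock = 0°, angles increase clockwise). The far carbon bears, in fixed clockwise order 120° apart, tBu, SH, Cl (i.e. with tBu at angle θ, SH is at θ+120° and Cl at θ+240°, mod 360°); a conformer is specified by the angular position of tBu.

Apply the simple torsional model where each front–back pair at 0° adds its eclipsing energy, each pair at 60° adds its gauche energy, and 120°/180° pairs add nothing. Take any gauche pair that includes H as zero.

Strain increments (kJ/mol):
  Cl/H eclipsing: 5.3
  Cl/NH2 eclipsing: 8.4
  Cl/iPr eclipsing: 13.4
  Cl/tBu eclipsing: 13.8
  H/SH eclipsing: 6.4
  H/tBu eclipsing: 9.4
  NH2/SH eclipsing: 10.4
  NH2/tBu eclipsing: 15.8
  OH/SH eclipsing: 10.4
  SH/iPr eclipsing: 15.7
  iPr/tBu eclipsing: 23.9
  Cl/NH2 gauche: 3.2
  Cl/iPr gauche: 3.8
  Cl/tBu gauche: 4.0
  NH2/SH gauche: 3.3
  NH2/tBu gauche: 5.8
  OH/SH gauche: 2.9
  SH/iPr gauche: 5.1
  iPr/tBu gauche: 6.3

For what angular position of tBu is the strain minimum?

60°

tBu at 0° (eclipsed): iPr(0°)/tBu(0°) eclipsed 23.9; H(120°)/SH(120°) eclipsed 6.4; NH2(240°)/Cl(240°) eclipsed 8.4 → 38.7 kJ/mol.
tBu at 60° (staggered): iPr(0°)/tBu(60°) gauche 6.3; iPr(0°)/Cl(300°) gauche 3.8; NH2(240°)/SH(180°) gauche 3.3; NH2(240°)/Cl(300°) gauche 3.2 → 16.6 kJ/mol.
tBu at 120° (eclipsed): iPr(0°)/Cl(0°) eclipsed 13.4; H(120°)/tBu(120°) eclipsed 9.4; NH2(240°)/SH(240°) eclipsed 10.4 → 33.2 kJ/mol.
tBu at 180° (staggered): iPr(0°)/SH(300°) gauche 5.1; iPr(0°)/Cl(60°) gauche 3.8; NH2(240°)/tBu(180°) gauche 5.8; NH2(240°)/SH(300°) gauche 3.3 → 18.0 kJ/mol.
tBu at 240° (eclipsed): iPr(0°)/SH(0°) eclipsed 15.7; H(120°)/Cl(120°) eclipsed 5.3; NH2(240°)/tBu(240°) eclipsed 15.8 → 36.8 kJ/mol.
tBu at 300° (staggered): iPr(0°)/tBu(300°) gauche 6.3; iPr(0°)/SH(60°) gauche 5.1; NH2(240°)/tBu(300°) gauche 5.8; NH2(240°)/Cl(180°) gauche 3.2 → 20.4 kJ/mol.
The minimum (16.6 kJ/mol) occurs with tBu at 60°.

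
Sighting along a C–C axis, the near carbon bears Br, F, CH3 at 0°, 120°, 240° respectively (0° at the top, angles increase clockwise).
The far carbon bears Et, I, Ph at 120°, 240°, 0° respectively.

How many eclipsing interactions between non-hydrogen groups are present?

Non-H eclipsing pairs: Br(0°)/Ph(0°); F(120°)/Et(120°); CH3(240°)/I(240°) — 3 interactions.

3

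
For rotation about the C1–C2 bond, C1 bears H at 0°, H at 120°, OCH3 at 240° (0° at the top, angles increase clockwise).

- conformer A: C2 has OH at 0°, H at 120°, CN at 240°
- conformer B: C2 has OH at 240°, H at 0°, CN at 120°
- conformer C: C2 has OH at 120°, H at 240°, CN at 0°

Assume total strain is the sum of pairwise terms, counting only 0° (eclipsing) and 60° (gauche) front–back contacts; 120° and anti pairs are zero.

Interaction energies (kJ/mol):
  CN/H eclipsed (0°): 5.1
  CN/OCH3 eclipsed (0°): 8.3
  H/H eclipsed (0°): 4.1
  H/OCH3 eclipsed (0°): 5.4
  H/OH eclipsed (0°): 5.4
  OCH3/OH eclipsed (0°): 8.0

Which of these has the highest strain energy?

A

A (eclipsed): H–OH eclipsed, H–H eclipsed, OCH3–CN eclipsed; 5.4 + 4.1 + 8.3 = 17.8 kJ/mol.
B (eclipsed): H–H eclipsed, H–CN eclipsed, OCH3–OH eclipsed; 4.1 + 5.1 + 8.0 = 17.2 kJ/mol.
C (eclipsed): H–CN eclipsed, H–OH eclipsed, OCH3–H eclipsed; 5.1 + 5.4 + 5.4 = 15.9 kJ/mol.
A has the highest total (17.8 kJ/mol).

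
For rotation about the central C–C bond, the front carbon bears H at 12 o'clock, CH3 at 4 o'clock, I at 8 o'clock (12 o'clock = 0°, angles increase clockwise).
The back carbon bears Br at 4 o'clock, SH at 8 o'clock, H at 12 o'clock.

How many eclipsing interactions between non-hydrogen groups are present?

2

Non-H eclipsing pairs: CH3(120°)/Br(120°); I(240°)/SH(240°) — 2 interactions.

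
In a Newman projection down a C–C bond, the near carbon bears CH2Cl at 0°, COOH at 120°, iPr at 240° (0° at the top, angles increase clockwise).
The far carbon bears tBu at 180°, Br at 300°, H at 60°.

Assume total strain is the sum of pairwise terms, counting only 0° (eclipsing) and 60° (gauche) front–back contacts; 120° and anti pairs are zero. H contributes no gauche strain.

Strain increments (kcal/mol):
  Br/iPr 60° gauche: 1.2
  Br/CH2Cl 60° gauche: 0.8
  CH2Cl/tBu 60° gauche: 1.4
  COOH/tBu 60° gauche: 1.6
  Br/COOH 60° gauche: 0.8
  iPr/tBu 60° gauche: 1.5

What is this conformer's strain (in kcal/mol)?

This conformer (staggered): CH2Cl(0°)/Br(300°) gauche 0.8; COOH(120°)/tBu(180°) gauche 1.6; iPr(240°)/tBu(180°) gauche 1.5; iPr(240°)/Br(300°) gauche 1.2 → 5.1 kcal/mol.

5.1 kcal/mol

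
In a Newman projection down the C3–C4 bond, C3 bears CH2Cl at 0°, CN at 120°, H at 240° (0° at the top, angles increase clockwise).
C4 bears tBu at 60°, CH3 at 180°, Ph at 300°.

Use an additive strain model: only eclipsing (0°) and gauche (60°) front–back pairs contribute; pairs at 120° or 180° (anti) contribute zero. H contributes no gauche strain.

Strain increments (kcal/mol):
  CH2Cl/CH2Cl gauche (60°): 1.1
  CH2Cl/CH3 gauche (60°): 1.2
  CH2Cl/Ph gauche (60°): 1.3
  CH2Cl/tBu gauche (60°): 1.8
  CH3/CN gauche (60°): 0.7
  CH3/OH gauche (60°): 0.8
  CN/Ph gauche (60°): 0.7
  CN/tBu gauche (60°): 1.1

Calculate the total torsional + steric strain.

4.9 kcal/mol

This conformer (staggered): CH2Cl–tBu gauche, CH2Cl–Ph gauche, CN–tBu gauche, CN–CH3 gauche; 1.8 + 1.3 + 1.1 + 0.7 = 4.9 kcal/mol.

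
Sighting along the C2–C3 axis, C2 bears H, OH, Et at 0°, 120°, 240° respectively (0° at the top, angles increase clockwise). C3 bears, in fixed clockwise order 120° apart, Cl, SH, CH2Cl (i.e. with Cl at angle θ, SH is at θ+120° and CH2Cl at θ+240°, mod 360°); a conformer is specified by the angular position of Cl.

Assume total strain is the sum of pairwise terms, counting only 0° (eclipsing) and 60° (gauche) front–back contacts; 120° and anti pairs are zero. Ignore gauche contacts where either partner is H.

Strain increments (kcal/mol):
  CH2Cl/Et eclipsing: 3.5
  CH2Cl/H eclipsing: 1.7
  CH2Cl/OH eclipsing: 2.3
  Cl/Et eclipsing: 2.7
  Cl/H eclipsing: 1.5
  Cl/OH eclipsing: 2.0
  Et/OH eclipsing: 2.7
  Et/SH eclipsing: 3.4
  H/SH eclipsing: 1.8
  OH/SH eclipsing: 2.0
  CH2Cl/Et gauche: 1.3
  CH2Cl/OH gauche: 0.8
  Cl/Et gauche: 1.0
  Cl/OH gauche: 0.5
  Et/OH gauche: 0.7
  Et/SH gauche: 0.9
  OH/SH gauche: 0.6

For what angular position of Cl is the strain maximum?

Cl at 0° is eclipsed. H at 0° is eclipsed with Cl at 0° (1.5); OH at 120° is eclipsed with SH at 120° (2.0); Et at 240° is eclipsed with CH2Cl at 240° (3.5). Total 7.0 kcal/mol.
Cl at 60° is staggered. OH at 120° is gauche with Cl at 60° (0.5); OH at 120° is gauche with SH at 180° (0.6); Et at 240° is gauche with SH at 180° (0.9); Et at 240° is gauche with CH2Cl at 300° (1.3). Total 3.3 kcal/mol.
Cl at 120° is eclipsed. H at 0° is eclipsed with CH2Cl at 0° (1.7); OH at 120° is eclipsed with Cl at 120° (2.0); Et at 240° is eclipsed with SH at 240° (3.4). Total 7.1 kcal/mol.
Cl at 180° is staggered. OH at 120° is gauche with Cl at 180° (0.5); OH at 120° is gauche with CH2Cl at 60° (0.8); Et at 240° is gauche with Cl at 180° (1.0); Et at 240° is gauche with SH at 300° (0.9). Total 3.2 kcal/mol.
Cl at 240° is eclipsed. H at 0° is eclipsed with SH at 0° (1.8); OH at 120° is eclipsed with CH2Cl at 120° (2.3); Et at 240° is eclipsed with Cl at 240° (2.7). Total 6.8 kcal/mol.
Cl at 300° is staggered. OH at 120° is gauche with SH at 60° (0.6); OH at 120° is gauche with CH2Cl at 180° (0.8); Et at 240° is gauche with Cl at 300° (1.0); Et at 240° is gauche with CH2Cl at 180° (1.3). Total 3.7 kcal/mol.
The maximum (7.1 kcal/mol) occurs with Cl at 120°.

120°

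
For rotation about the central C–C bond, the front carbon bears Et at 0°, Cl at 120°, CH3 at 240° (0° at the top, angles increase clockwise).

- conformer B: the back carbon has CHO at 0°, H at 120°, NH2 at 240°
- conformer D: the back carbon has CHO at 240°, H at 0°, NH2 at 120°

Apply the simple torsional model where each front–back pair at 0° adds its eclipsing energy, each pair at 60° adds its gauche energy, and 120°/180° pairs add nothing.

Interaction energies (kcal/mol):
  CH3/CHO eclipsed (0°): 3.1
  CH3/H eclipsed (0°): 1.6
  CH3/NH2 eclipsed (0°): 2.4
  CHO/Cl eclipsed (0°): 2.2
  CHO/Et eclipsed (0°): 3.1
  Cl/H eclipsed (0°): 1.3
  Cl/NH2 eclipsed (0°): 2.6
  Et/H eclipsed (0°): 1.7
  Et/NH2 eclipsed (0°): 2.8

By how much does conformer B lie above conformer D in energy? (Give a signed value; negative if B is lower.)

-0.6 kcal/mol

B (eclipsed): Et(0°)/CHO(0°) eclipsed 3.1; Cl(120°)/H(120°) eclipsed 1.3; CH3(240°)/NH2(240°) eclipsed 2.4 → 6.8 kcal/mol.
D (eclipsed): Et(0°)/H(0°) eclipsed 1.7; Cl(120°)/NH2(120°) eclipsed 2.6; CH3(240°)/CHO(240°) eclipsed 3.1 → 7.4 kcal/mol.
E(B) − E(D) = 6.8 − 7.4 = -0.6 kcal/mol.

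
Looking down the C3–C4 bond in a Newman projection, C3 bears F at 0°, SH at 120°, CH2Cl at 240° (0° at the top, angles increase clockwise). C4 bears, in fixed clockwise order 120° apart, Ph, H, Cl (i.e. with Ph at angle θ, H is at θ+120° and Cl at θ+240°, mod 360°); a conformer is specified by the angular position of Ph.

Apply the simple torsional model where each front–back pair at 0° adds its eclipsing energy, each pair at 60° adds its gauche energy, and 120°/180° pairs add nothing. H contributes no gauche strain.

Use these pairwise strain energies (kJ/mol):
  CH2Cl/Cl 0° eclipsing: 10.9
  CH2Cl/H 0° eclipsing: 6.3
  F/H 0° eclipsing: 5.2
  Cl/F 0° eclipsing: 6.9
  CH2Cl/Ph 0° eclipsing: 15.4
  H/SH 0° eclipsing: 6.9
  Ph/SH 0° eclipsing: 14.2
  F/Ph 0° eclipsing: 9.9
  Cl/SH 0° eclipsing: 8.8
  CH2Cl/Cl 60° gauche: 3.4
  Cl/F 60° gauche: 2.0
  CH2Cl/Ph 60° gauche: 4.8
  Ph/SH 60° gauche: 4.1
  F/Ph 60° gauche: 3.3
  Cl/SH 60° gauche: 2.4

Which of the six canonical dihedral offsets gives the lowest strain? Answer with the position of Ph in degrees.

Ph at 0° is eclipsed. F at 0° is eclipsed with Ph at 0° (9.9); SH at 120° is eclipsed with H at 120° (6.9); CH2Cl at 240° is eclipsed with Cl at 240° (10.9). Total 27.7 kJ/mol.
Ph at 60° is staggered. F at 0° is gauche with Ph at 60° (3.3); F at 0° is gauche with Cl at 300° (2.0); SH at 120° is gauche with Ph at 60° (4.1); CH2Cl at 240° is gauche with Cl at 300° (3.4). Total 12.8 kJ/mol.
Ph at 120° is eclipsed. F at 0° is eclipsed with Cl at 0° (6.9); SH at 120° is eclipsed with Ph at 120° (14.2); CH2Cl at 240° is eclipsed with H at 240° (6.3). Total 27.4 kJ/mol.
Ph at 180° is staggered. F at 0° is gauche with Cl at 60° (2.0); SH at 120° is gauche with Ph at 180° (4.1); SH at 120° is gauche with Cl at 60° (2.4); CH2Cl at 240° is gauche with Ph at 180° (4.8). Total 13.3 kJ/mol.
Ph at 240° is eclipsed. F at 0° is eclipsed with H at 0° (5.2); SH at 120° is eclipsed with Cl at 120° (8.8); CH2Cl at 240° is eclipsed with Ph at 240° (15.4). Total 29.4 kJ/mol.
Ph at 300° is staggered. F at 0° is gauche with Ph at 300° (3.3); SH at 120° is gauche with Cl at 180° (2.4); CH2Cl at 240° is gauche with Ph at 300° (4.8); CH2Cl at 240° is gauche with Cl at 180° (3.4). Total 13.9 kJ/mol.
The minimum (12.8 kJ/mol) occurs with Ph at 60°.

60°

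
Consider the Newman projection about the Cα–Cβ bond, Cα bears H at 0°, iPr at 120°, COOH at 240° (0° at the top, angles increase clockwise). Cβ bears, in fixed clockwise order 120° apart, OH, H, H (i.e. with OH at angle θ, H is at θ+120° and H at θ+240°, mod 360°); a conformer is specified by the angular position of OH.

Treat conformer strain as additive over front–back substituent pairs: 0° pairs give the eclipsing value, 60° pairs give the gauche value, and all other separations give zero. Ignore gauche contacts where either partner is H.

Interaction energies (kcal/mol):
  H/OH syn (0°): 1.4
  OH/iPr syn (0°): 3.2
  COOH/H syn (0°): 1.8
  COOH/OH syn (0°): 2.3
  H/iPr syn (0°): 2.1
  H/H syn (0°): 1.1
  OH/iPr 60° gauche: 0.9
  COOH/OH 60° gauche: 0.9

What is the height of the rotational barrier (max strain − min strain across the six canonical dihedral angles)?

5.2 kcal/mol

OH at 0° (eclipsed): H(0°)/OH(0°) eclipsed 1.4; iPr(120°)/H(120°) eclipsed 2.1; COOH(240°)/H(240°) eclipsed 1.8 → 5.3 kcal/mol.
OH at 60° (staggered): iPr(120°)/OH(60°) gauche 0.9 → 0.9 kcal/mol.
OH at 120° (eclipsed): H(0°)/H(0°) eclipsed 1.1; iPr(120°)/OH(120°) eclipsed 3.2; COOH(240°)/H(240°) eclipsed 1.8 → 6.1 kcal/mol.
OH at 180° (staggered): iPr(120°)/OH(180°) gauche 0.9; COOH(240°)/OH(180°) gauche 0.9 → 1.8 kcal/mol.
OH at 240° (eclipsed): H(0°)/H(0°) eclipsed 1.1; iPr(120°)/H(120°) eclipsed 2.1; COOH(240°)/OH(240°) eclipsed 2.3 → 5.5 kcal/mol.
OH at 300° (staggered): COOH(240°)/OH(300°) gauche 0.9 → 0.9 kcal/mol.
Max at 120° (6.1 kcal/mol), min at 60° (0.9 kcal/mol); barrier = 5.2 kcal/mol.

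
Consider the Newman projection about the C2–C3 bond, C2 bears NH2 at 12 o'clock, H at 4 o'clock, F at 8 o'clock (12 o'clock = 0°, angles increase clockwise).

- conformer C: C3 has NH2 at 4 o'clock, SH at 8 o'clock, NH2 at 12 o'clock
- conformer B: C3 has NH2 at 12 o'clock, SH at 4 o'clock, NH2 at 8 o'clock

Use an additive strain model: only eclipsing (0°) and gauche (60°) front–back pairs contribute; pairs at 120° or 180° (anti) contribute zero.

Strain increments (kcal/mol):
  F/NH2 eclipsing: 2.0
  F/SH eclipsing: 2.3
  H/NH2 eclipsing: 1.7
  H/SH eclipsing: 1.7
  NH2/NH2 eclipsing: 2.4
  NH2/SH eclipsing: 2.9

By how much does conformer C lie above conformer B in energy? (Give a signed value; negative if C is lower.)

C (eclipsed): NH2–NH2 eclipsed, H–NH2 eclipsed, F–SH eclipsed; 2.4 + 1.7 + 2.3 = 6.4 kcal/mol.
B (eclipsed): NH2–NH2 eclipsed, H–SH eclipsed, F–NH2 eclipsed; 2.4 + 1.7 + 2.0 = 6.1 kcal/mol.
E(C) − E(B) = 6.4 − 6.1 = +0.3 kcal/mol.

+0.3 kcal/mol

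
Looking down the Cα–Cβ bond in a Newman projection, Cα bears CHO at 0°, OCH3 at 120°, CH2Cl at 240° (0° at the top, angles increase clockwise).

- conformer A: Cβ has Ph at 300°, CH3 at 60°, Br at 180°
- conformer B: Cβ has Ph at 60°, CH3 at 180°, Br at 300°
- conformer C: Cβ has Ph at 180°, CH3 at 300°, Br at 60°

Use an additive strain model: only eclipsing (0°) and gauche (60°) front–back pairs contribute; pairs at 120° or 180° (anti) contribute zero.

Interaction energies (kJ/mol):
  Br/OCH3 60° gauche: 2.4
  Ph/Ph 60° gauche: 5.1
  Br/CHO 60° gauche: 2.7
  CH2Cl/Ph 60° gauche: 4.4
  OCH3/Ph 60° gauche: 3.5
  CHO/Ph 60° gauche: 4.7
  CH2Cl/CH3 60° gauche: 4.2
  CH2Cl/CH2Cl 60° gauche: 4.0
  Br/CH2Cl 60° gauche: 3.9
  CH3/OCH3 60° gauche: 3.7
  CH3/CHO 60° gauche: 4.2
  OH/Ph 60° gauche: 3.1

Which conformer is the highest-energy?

A (staggered): CHO–Ph gauche, CHO–CH3 gauche, OCH3–CH3 gauche, OCH3–Br gauche, CH2Cl–Ph gauche, CH2Cl–Br gauche; 4.7 + 4.2 + 3.7 + 2.4 + 4.4 + 3.9 = 23.3 kJ/mol.
B (staggered): CHO–Ph gauche, CHO–Br gauche, OCH3–Ph gauche, OCH3–CH3 gauche, CH2Cl–CH3 gauche, CH2Cl–Br gauche; 4.7 + 2.7 + 3.5 + 3.7 + 4.2 + 3.9 = 22.7 kJ/mol.
C (staggered): CHO–CH3 gauche, CHO–Br gauche, OCH3–Ph gauche, OCH3–Br gauche, CH2Cl–Ph gauche, CH2Cl–CH3 gauche; 4.2 + 2.7 + 3.5 + 2.4 + 4.4 + 4.2 = 21.4 kJ/mol.
A has the highest total (23.3 kJ/mol).

A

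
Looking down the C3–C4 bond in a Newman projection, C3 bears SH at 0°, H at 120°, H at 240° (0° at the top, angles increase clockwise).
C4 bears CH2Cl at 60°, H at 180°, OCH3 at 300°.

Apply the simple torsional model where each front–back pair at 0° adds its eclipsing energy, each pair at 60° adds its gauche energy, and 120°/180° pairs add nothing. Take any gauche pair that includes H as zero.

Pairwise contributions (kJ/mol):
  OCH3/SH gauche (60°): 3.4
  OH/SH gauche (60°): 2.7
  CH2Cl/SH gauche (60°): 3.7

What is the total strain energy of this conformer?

This conformer (staggered): SH(0°)/CH2Cl(60°) gauche 3.7; SH(0°)/OCH3(300°) gauche 3.4 → 7.1 kJ/mol.

7.1 kJ/mol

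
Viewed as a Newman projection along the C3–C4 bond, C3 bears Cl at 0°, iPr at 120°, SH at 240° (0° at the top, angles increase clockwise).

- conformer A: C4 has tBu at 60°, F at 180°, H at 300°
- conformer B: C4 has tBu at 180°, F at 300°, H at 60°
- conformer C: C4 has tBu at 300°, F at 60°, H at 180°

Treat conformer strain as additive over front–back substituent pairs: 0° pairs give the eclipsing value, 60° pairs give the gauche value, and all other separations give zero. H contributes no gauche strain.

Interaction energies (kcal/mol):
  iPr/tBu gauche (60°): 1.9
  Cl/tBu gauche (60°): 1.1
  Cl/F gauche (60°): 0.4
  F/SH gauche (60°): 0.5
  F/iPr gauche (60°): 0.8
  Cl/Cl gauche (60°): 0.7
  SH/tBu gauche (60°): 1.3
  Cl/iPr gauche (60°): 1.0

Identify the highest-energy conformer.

A (staggered): Cl–tBu gauche, iPr–tBu gauche, iPr–F gauche, SH–F gauche; 1.1 + 1.9 + 0.8 + 0.5 = 4.3 kcal/mol.
B (staggered): Cl–F gauche, iPr–tBu gauche, SH–tBu gauche, SH–F gauche; 0.4 + 1.9 + 1.3 + 0.5 = 4.1 kcal/mol.
C (staggered): Cl–tBu gauche, Cl–F gauche, iPr–F gauche, SH–tBu gauche; 1.1 + 0.4 + 0.8 + 1.3 = 3.6 kcal/mol.
A has the highest total (4.3 kcal/mol).

A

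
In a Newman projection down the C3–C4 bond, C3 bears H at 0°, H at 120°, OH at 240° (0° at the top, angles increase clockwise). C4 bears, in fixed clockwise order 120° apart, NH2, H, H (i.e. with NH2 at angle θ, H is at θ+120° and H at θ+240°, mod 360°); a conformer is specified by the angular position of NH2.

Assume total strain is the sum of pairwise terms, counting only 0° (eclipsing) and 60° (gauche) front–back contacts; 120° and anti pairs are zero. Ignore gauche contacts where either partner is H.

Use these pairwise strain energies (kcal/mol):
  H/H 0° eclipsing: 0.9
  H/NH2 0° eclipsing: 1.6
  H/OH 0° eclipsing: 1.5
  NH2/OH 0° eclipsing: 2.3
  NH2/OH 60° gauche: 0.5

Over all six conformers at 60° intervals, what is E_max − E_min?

4.1 kcal/mol

NH2 at 0° (eclipsed): H–NH2 eclipsed, H–H eclipsed, OH–H eclipsed; 1.6 + 0.9 + 1.5 = 4.0 kcal/mol.
NH2 at 60° (staggered): no non-H gauche contacts → 0.0 kcal/mol.
NH2 at 120° (eclipsed): H–H eclipsed, H–NH2 eclipsed, OH–H eclipsed; 0.9 + 1.6 + 1.5 = 4.0 kcal/mol.
NH2 at 180° (staggered): OH–NH2 gauche; 0.5 = 0.5 kcal/mol.
NH2 at 240° (eclipsed): H–H eclipsed, H–H eclipsed, OH–NH2 eclipsed; 0.9 + 0.9 + 2.3 = 4.1 kcal/mol.
NH2 at 300° (staggered): OH–NH2 gauche; 0.5 = 0.5 kcal/mol.
Max at 240° (4.1 kcal/mol), min at 60° (0.0 kcal/mol); barrier = 4.1 kcal/mol.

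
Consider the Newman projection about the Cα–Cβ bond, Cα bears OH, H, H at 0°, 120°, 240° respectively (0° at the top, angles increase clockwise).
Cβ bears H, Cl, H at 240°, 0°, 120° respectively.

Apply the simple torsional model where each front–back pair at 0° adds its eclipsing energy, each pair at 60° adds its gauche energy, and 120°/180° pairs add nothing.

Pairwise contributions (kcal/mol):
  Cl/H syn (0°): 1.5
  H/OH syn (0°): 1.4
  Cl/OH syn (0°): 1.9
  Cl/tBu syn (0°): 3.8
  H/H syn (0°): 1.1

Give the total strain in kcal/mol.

This conformer (eclipsed): OH(0°)/Cl(0°) eclipsed 1.9; H(120°)/H(120°) eclipsed 1.1; H(240°)/H(240°) eclipsed 1.1 → 4.1 kcal/mol.

4.1 kcal/mol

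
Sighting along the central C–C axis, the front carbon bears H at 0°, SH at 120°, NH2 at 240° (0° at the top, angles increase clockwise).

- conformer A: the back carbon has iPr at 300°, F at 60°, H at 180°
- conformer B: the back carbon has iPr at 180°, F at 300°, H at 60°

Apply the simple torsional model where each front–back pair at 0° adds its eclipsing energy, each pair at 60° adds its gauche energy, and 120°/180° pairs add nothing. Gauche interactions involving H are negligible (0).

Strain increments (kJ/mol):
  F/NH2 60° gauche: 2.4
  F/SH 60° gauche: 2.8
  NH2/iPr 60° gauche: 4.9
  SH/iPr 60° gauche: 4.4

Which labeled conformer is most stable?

A (staggered): SH–F gauche, NH2–iPr gauche; 2.8 + 4.9 = 7.7 kJ/mol.
B (staggered): SH–iPr gauche, NH2–iPr gauche, NH2–F gauche; 4.4 + 4.9 + 2.4 = 11.7 kJ/mol.
A has the lowest total (7.7 kJ/mol).

A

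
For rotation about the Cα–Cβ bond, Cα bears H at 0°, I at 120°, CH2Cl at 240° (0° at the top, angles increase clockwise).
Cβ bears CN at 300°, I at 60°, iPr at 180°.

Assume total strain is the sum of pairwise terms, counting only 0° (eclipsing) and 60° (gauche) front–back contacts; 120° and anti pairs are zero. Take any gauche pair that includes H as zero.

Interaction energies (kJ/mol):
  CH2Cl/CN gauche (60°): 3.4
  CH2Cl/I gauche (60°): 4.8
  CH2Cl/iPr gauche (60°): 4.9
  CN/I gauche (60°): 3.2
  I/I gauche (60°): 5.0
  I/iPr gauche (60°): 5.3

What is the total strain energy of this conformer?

18.6 kJ/mol

This conformer is staggered. I at 120° is gauche with I at 60° (5.0); I at 120° is gauche with iPr at 180° (5.3); CH2Cl at 240° is gauche with CN at 300° (3.4); CH2Cl at 240° is gauche with iPr at 180° (4.9). Total 18.6 kJ/mol.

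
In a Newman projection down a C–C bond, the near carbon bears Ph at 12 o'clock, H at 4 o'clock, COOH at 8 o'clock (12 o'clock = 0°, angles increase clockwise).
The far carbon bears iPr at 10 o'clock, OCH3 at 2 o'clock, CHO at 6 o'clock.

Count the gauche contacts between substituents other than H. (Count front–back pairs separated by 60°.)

Non-H gauche pairs: Ph(0°)/iPr(300°); Ph(0°)/OCH3(60°); COOH(240°)/iPr(300°); COOH(240°)/CHO(180°) — 4 interactions.

4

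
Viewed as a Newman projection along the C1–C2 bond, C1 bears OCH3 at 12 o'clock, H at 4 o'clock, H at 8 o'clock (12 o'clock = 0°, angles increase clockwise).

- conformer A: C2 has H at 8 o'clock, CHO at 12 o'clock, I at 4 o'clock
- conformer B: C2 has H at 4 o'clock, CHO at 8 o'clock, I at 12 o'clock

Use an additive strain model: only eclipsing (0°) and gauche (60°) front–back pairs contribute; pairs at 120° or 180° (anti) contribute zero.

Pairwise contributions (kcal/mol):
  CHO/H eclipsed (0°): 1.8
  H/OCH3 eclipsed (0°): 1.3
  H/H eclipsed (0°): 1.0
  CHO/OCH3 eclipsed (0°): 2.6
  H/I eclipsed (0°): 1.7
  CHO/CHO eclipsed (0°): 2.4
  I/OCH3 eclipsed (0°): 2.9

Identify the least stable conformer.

A is eclipsed. OCH3 at 0° is eclipsed with CHO at 0° (2.6); H at 120° is eclipsed with I at 120° (1.7); H at 240° is eclipsed with H at 240° (1.0). Total 5.3 kcal/mol.
B is eclipsed. OCH3 at 0° is eclipsed with I at 0° (2.9); H at 120° is eclipsed with H at 120° (1.0); H at 240° is eclipsed with CHO at 240° (1.8). Total 5.7 kcal/mol.
B has the highest total (5.7 kcal/mol).

B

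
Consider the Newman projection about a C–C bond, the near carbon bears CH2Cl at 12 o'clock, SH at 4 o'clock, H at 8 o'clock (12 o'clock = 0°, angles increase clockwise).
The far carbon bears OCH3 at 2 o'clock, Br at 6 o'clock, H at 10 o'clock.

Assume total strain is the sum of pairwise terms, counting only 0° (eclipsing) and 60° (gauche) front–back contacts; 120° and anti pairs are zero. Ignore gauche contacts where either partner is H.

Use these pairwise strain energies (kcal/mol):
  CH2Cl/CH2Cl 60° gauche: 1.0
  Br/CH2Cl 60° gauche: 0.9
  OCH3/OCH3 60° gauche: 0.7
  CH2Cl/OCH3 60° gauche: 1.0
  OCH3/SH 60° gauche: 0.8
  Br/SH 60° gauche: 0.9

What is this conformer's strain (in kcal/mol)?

2.7 kcal/mol

This conformer (staggered): CH2Cl(0°)/OCH3(60°) gauche 1.0; SH(120°)/OCH3(60°) gauche 0.8; SH(120°)/Br(180°) gauche 0.9 → 2.7 kcal/mol.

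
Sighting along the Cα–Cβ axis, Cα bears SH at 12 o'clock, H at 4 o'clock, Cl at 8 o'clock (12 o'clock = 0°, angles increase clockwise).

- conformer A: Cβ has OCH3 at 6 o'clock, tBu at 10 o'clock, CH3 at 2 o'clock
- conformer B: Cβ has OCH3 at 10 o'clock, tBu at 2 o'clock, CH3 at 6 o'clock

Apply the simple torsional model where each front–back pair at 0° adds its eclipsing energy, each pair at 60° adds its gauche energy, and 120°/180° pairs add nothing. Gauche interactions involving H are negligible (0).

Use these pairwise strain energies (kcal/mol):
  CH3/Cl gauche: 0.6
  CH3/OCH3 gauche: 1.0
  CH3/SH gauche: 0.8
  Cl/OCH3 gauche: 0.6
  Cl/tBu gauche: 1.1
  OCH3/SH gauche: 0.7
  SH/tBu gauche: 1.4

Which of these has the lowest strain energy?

A (staggered): SH(0°)/tBu(300°) gauche 1.4; SH(0°)/CH3(60°) gauche 0.8; Cl(240°)/OCH3(180°) gauche 0.6; Cl(240°)/tBu(300°) gauche 1.1 → 3.9 kcal/mol.
B (staggered): SH(0°)/OCH3(300°) gauche 0.7; SH(0°)/tBu(60°) gauche 1.4; Cl(240°)/OCH3(300°) gauche 0.6; Cl(240°)/CH3(180°) gauche 0.6 → 3.3 kcal/mol.
B has the lowest total (3.3 kcal/mol).

B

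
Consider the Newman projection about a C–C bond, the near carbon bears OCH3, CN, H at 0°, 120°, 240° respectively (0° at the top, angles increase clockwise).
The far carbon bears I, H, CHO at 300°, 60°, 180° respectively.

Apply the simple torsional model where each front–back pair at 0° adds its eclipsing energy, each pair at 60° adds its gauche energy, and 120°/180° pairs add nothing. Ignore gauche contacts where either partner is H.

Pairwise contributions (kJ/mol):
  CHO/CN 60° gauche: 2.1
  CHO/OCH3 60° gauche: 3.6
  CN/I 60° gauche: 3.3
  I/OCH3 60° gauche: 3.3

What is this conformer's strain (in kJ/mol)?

5.4 kJ/mol

This conformer is staggered. OCH3 at 0° is gauche with I at 300° (3.3); CN at 120° is gauche with CHO at 180° (2.1). Total 5.4 kJ/mol.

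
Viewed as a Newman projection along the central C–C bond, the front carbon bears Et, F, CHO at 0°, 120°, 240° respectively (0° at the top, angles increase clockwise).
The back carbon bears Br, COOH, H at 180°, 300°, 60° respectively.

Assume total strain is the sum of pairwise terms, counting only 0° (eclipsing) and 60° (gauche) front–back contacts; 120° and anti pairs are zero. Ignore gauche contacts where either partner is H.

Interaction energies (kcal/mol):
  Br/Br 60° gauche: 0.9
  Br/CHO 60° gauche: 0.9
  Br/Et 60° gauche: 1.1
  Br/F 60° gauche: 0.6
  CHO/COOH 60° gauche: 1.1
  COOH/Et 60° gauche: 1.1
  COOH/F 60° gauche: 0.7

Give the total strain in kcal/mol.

3.7 kcal/mol

This conformer (staggered): Et(0°)/COOH(300°) gauche 1.1; F(120°)/Br(180°) gauche 0.6; CHO(240°)/Br(180°) gauche 0.9; CHO(240°)/COOH(300°) gauche 1.1 → 3.7 kcal/mol.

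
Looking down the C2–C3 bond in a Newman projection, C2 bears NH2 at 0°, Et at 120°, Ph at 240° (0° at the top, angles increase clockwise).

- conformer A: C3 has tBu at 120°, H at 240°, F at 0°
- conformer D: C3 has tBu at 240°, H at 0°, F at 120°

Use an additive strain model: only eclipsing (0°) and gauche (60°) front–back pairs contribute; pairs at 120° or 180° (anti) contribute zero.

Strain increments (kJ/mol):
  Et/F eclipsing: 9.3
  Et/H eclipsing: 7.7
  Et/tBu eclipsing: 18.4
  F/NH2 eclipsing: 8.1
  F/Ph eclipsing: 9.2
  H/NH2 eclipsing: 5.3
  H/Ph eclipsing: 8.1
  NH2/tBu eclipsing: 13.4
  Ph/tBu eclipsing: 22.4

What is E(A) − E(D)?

A is eclipsed. NH2 at 0° is eclipsed with F at 0° (8.1); Et at 120° is eclipsed with tBu at 120° (18.4); Ph at 240° is eclipsed with H at 240° (8.1). Total 34.6 kJ/mol.
D is eclipsed. NH2 at 0° is eclipsed with H at 0° (5.3); Et at 120° is eclipsed with F at 120° (9.3); Ph at 240° is eclipsed with tBu at 240° (22.4). Total 37.0 kJ/mol.
E(A) − E(D) = 34.6 − 37.0 = -2.4 kJ/mol.

-2.4 kJ/mol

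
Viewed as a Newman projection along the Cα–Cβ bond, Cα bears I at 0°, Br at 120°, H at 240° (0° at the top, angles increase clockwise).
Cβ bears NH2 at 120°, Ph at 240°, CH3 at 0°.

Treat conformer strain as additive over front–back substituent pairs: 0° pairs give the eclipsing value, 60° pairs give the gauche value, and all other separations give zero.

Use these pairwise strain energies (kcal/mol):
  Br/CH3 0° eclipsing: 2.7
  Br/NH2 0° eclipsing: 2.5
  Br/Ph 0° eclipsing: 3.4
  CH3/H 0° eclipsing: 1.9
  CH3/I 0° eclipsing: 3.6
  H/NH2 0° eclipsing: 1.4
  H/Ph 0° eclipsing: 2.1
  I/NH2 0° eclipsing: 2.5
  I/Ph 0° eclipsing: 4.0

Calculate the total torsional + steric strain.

This conformer is eclipsed. I at 0° is eclipsed with CH3 at 0° (3.6); Br at 120° is eclipsed with NH2 at 120° (2.5); H at 240° is eclipsed with Ph at 240° (2.1). Total 8.2 kcal/mol.

8.2 kcal/mol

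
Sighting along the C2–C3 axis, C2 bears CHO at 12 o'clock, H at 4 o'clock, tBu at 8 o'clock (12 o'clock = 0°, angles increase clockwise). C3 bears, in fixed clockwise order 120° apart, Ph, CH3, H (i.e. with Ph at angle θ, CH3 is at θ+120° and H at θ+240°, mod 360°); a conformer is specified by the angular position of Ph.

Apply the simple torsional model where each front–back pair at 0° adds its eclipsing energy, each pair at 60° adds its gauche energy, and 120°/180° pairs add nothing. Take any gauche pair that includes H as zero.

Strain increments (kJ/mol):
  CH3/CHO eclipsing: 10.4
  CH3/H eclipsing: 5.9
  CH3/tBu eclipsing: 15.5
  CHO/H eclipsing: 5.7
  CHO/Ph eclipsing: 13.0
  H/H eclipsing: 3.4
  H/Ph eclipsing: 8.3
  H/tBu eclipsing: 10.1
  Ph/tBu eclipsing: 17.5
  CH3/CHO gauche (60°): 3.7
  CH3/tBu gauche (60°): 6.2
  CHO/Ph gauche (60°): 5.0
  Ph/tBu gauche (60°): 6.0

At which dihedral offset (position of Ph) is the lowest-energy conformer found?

60°

Ph at 0° is eclipsed. CHO at 0° is eclipsed with Ph at 0° (13.0); H at 120° is eclipsed with CH3 at 120° (5.9); tBu at 240° is eclipsed with H at 240° (10.1). Total 29.0 kJ/mol.
Ph at 60° is staggered. CHO at 0° is gauche with Ph at 60° (5.0); tBu at 240° is gauche with CH3 at 180° (6.2). Total 11.2 kJ/mol.
Ph at 120° is eclipsed. CHO at 0° is eclipsed with H at 0° (5.7); H at 120° is eclipsed with Ph at 120° (8.3); tBu at 240° is eclipsed with CH3 at 240° (15.5). Total 29.5 kJ/mol.
Ph at 180° is staggered. CHO at 0° is gauche with CH3 at 300° (3.7); tBu at 240° is gauche with Ph at 180° (6.0); tBu at 240° is gauche with CH3 at 300° (6.2). Total 15.9 kJ/mol.
Ph at 240° is eclipsed. CHO at 0° is eclipsed with CH3 at 0° (10.4); H at 120° is eclipsed with H at 120° (3.4); tBu at 240° is eclipsed with Ph at 240° (17.5). Total 31.3 kJ/mol.
Ph at 300° is staggered. CHO at 0° is gauche with Ph at 300° (5.0); CHO at 0° is gauche with CH3 at 60° (3.7); tBu at 240° is gauche with Ph at 300° (6.0). Total 14.7 kJ/mol.
The minimum (11.2 kJ/mol) occurs with Ph at 60°.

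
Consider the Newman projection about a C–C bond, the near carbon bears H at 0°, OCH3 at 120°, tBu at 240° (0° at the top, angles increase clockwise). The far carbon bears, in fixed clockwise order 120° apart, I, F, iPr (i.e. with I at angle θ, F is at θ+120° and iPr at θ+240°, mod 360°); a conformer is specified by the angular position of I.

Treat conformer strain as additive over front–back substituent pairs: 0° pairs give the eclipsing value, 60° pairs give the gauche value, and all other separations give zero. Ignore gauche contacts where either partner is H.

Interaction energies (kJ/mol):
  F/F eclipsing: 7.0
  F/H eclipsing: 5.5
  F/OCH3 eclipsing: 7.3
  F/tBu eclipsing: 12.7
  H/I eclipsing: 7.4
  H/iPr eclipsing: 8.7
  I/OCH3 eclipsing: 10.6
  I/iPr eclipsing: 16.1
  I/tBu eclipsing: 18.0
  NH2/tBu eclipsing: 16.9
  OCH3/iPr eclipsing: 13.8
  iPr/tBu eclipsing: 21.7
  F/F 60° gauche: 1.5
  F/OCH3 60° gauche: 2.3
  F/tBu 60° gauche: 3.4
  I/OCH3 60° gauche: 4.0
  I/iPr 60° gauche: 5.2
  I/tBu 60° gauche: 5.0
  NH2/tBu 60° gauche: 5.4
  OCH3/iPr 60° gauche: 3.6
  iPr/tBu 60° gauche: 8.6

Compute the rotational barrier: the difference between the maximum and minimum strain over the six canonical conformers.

21.3 kJ/mol

I at 0° is eclipsed. H at 0° is eclipsed with I at 0° (7.4); OCH3 at 120° is eclipsed with F at 120° (7.3); tBu at 240° is eclipsed with iPr at 240° (21.7). Total 36.4 kJ/mol.
I at 60° is staggered. OCH3 at 120° is gauche with I at 60° (4.0); OCH3 at 120° is gauche with F at 180° (2.3); tBu at 240° is gauche with F at 180° (3.4); tBu at 240° is gauche with iPr at 300° (8.6). Total 18.3 kJ/mol.
I at 120° is eclipsed. H at 0° is eclipsed with iPr at 0° (8.7); OCH3 at 120° is eclipsed with I at 120° (10.6); tBu at 240° is eclipsed with F at 240° (12.7). Total 32.0 kJ/mol.
I at 180° is staggered. OCH3 at 120° is gauche with I at 180° (4.0); OCH3 at 120° is gauche with iPr at 60° (3.6); tBu at 240° is gauche with I at 180° (5.0); tBu at 240° is gauche with F at 300° (3.4). Total 16.0 kJ/mol.
I at 240° is eclipsed. H at 0° is eclipsed with F at 0° (5.5); OCH3 at 120° is eclipsed with iPr at 120° (13.8); tBu at 240° is eclipsed with I at 240° (18.0). Total 37.3 kJ/mol.
I at 300° is staggered. OCH3 at 120° is gauche with F at 60° (2.3); OCH3 at 120° is gauche with iPr at 180° (3.6); tBu at 240° is gauche with I at 300° (5.0); tBu at 240° is gauche with iPr at 180° (8.6). Total 19.5 kJ/mol.
Max at 240° (37.3 kJ/mol), min at 180° (16.0 kJ/mol); barrier = 21.3 kJ/mol.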